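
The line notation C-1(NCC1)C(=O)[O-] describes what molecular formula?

C4H6NO2-

Heavy atoms from the SMILES: 4 C, 1 N, 2 O.
Implicit hydrogens by atom environment:
  2 × C: 2 H each → 4
  1 × C: 1 H
  1 × C: no H
  1 × N: 1 H
  1 × O: no H
  1 × O (charge -1): no H
  Total hydrogens = 6.
Net charge -1.
Molecular formula: C4H6NO2-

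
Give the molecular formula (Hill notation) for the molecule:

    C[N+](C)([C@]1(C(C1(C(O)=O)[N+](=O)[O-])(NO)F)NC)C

C8H16FN4O5+

Heavy atoms from the SMILES: 8 C, 1 F, 4 N, 5 O.
Implicit hydrogens by atom environment:
  4 × C: 3 H each → 12
  4 × C: no H
  2 × N: 1 H each → 2
  2 × N (charge +1): no H
  2 × O: 1 H each → 2
  2 × O: no H
  1 × F: no H
  1 × O (charge -1): no H
  Total hydrogens = 16.
Net charge +1.
Molecular formula: C8H16FN4O5+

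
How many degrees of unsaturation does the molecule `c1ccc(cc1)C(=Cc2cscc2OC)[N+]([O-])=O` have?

9

Molecular formula from the SMILES: C13H11NO3S.
DoU = (2C + 2 + N − H − X)/2 = (2·13 + 2 + 1 − 11 − 0)/2 = 18/2 = 9.
(Structurally: 2 ring(s) + 7 π bond(s) = 9.)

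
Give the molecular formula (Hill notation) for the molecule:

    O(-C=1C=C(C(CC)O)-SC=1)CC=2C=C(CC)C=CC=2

C16H20O2S

Heavy atoms from the SMILES: 16 C, 2 O, 1 S.
Implicit hydrogens by atom environment:
  6 × C (aromatic): 1 H each → 6
  4 × C (aromatic): no H
  3 × C: 2 H each → 6
  2 × C: 3 H each → 6
  1 × C: 1 H
  1 × O: 1 H
  1 × O: no H
  1 × S (aromatic): no H
  Total hydrogens = 20.
Molecular formula: C16H20O2S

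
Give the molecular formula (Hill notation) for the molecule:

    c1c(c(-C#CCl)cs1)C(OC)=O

C8H5ClO2S

Heavy atoms from the SMILES: 8 C, 1 Cl, 2 O, 1 S.
Implicit hydrogens by atom environment:
  3 × C: no H
  2 × C (aromatic): 1 H each → 2
  2 × C (aromatic): no H
  2 × O: no H
  1 × C: 3 H
  1 × Cl: no H
  1 × S (aromatic): no H
  Total hydrogens = 5.
Molecular formula: C8H5ClO2S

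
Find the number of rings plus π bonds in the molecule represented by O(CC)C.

0

Molecular formula from the SMILES: C3H8O.
DoU = (2C + 2 + N − H − X)/2 = (2·3 + 2 + 0 − 8 − 0)/2 = 0/2 = 0.
(Structurally: 0 ring(s) + 0 π bond(s) = 0.)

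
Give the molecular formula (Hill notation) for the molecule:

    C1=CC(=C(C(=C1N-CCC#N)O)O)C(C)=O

C11H12N2O3

Heavy atoms from the SMILES: 11 C, 2 N, 3 O.
Implicit hydrogens by atom environment:
  4 × C (aromatic): no H
  2 × C: 2 H each → 4
  2 × C (aromatic): 1 H each → 2
  2 × C: no H
  2 × O: 1 H each → 2
  1 × C: 3 H
  1 × N: 1 H
  1 × N: no H
  1 × O: no H
  Total hydrogens = 12.
Molecular formula: C11H12N2O3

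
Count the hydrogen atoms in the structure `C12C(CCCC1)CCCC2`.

Hydrogens are implicit in SMILES; fill each atom to its normal valence:
  8 × C: 2 H each → 16
  2 × C: 1 H each → 2
  Total hydrogens = 18.

18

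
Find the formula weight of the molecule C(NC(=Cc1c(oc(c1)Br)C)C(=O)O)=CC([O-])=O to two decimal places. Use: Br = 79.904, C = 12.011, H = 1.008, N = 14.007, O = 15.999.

Molecular formula: C11H9BrNO5-.
M = 1×79.904 + 11×12.011 + 9×1.008 + 1×14.007 + 5×15.999 = 315.10 g/mol.

315.10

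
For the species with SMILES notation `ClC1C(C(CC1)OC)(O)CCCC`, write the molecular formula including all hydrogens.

Heavy atoms from the SMILES: 10 C, 1 Cl, 2 O.
Implicit hydrogens by atom environment:
  5 × C: 2 H each → 10
  2 × C: 3 H each → 6
  2 × C: 1 H each → 2
  1 × C: no H
  1 × Cl: no H
  1 × O: 1 H
  1 × O: no H
  Total hydrogens = 19.
Molecular formula: C10H19ClO2

C10H19ClO2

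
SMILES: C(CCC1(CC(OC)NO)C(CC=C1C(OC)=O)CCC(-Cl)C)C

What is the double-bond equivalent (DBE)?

3

Molecular formula from the SMILES: C18H32ClNO4.
DoU = (2C + 2 + N − H − X)/2 = (2·18 + 2 + 1 − 32 − 1)/2 = 6/2 = 3.
(Structurally: 1 ring(s) + 2 π bond(s) = 3.)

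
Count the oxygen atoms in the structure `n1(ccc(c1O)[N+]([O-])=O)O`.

4

The symbol for oxygen appears 4 times in the SMILES.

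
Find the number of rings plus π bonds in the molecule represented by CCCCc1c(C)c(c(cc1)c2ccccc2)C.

8

Molecular formula from the SMILES: C18H22.
DoU = (2C + 2 + N − H − X)/2 = (2·18 + 2 + 0 − 22 − 0)/2 = 16/2 = 8.
(Structurally: 2 ring(s) + 6 π bond(s) = 8.)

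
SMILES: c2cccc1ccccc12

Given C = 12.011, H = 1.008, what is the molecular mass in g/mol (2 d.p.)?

Molecular formula: C10H8.
M = 10×12.011 + 8×1.008 = 128.17 g/mol.

128.17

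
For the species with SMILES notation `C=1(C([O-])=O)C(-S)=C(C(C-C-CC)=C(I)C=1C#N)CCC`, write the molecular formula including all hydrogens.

Heavy atoms from the SMILES: 15 C, 1 I, 1 N, 2 O, 1 S.
Implicit hydrogens by atom environment:
  6 × C (aromatic): no H
  5 × C: 2 H each → 10
  2 × C: 3 H each → 6
  2 × C: no H
  1 × I: no H
  1 × N: no H
  1 × O: no H
  1 × O (charge -1): no H
  1 × S: 1 H
  Total hydrogens = 17.
Net charge -1.
Molecular formula: C15H17INO2S-

C15H17INO2S-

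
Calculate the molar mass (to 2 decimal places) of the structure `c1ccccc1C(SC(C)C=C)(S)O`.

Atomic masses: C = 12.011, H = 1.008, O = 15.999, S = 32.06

226.35

Molecular formula: C11H14OS2.
M = 11×12.011 + 14×1.008 + 1×15.999 + 2×32.06 = 226.35 g/mol.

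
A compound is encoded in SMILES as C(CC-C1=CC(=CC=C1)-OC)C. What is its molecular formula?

C11H16O

Heavy atoms from the SMILES: 11 C, 1 O.
Implicit hydrogens by atom environment:
  4 × C (aromatic): 1 H each → 4
  3 × C: 2 H each → 6
  2 × C: 3 H each → 6
  2 × C (aromatic): no H
  1 × O: no H
  Total hydrogens = 16.
Molecular formula: C11H16O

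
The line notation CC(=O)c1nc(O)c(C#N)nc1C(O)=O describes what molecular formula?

C8H5N3O4

Heavy atoms from the SMILES: 8 C, 3 N, 4 O.
Implicit hydrogens by atom environment:
  4 × C (aromatic): no H
  3 × C: no H
  2 × N (aromatic): no H
  2 × O: 1 H each → 2
  2 × O: no H
  1 × C: 3 H
  1 × N: no H
  Total hydrogens = 5.
Molecular formula: C8H5N3O4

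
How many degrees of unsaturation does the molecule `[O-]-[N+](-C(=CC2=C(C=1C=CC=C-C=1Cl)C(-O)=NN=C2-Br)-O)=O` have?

Molecular formula from the SMILES: C12H7BrClN3O4.
DoU = (2C + 2 + N − H − X)/2 = (2·12 + 2 + 3 − 7 − 2)/2 = 20/2 = 10.
(Structurally: 2 ring(s) + 8 π bond(s) = 10.)

10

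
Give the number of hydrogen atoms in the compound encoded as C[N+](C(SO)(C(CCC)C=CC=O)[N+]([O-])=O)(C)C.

Hydrogens are implicit in SMILES; fill each atom to its normal valence:
  4 × C: 3 H each → 12
  4 × C: 1 H each → 4
  2 × C: 2 H each → 4
  2 × N (charge +1): no H
  2 × O: no H
  1 × C: no H
  1 × O: 1 H
  1 × O (charge -1): no H
  1 × S: no H
  Total hydrogens = 21.

21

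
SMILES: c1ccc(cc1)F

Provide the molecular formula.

C6H5F

Heavy atoms from the SMILES: 6 C, 1 F.
Implicit hydrogens by atom environment:
  5 × C (aromatic): 1 H each → 5
  1 × C (aromatic): no H
  1 × F: no H
  Total hydrogens = 5.
Molecular formula: C6H5F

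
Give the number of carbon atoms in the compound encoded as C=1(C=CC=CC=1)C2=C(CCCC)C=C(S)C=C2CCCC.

The symbol for carbon appears 20 times in the SMILES.

20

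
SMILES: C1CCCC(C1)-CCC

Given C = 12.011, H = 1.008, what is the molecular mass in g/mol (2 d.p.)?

Molecular formula: C9H18.
M = 9×12.011 + 18×1.008 = 126.24 g/mol.

126.24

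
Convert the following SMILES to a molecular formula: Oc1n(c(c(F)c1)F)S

Heavy atoms from the SMILES: 4 C, 2 F, 1 N, 1 O, 1 S.
Implicit hydrogens by atom environment:
  3 × C (aromatic): no H
  2 × F: no H
  1 × C (aromatic): 1 H
  1 × N (aromatic): no H
  1 × O: 1 H
  1 × S: 1 H
  Total hydrogens = 3.
Molecular formula: C4H3F2NOS

C4H3F2NOS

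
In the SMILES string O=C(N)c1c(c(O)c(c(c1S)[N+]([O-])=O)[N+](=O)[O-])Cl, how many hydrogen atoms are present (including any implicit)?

4

Hydrogens are implicit in SMILES; fill each atom to its normal valence:
  6 × C (aromatic): no H
  3 × O: no H
  2 × N (charge +1): no H
  2 × O (charge -1): no H
  1 × C: no H
  1 × Cl: no H
  1 × N: 2 H
  1 × O: 1 H
  1 × S: 1 H
  Total hydrogens = 4.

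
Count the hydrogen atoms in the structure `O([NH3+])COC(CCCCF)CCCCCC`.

27

Hydrogens are implicit in SMILES; fill each atom to its normal valence:
  10 × C: 2 H each → 20
  2 × O: no H
  1 × C: 3 H
  1 × C: 1 H
  1 × F: no H
  1 × N (charge +1): 3 H
  Total hydrogens = 27.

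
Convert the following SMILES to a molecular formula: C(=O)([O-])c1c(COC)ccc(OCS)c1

Heavy atoms from the SMILES: 10 C, 4 O, 1 S.
Implicit hydrogens by atom environment:
  3 × C (aromatic): 1 H each → 3
  3 × C (aromatic): no H
  3 × O: no H
  2 × C: 2 H each → 4
  1 × C: 3 H
  1 × C: no H
  1 × O (charge -1): no H
  1 × S: 1 H
  Total hydrogens = 11.
Net charge -1.
Molecular formula: C10H11O4S-

C10H11O4S-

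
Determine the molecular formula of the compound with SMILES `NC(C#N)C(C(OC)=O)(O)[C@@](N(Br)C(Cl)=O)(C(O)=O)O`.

Heavy atoms from the SMILES: 1 Br, 8 C, 1 Cl, 3 N, 7 O.
Implicit hydrogens by atom environment:
  6 × C: no H
  4 × O: no H
  3 × O: 1 H each → 3
  2 × N: no H
  1 × Br: no H
  1 × C: 3 H
  1 × C: 1 H
  1 × Cl: no H
  1 × N: 2 H
  Total hydrogens = 9.
Molecular formula: C8H9BrClN3O7

C8H9BrClN3O7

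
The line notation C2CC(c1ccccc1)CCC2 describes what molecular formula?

Heavy atoms from the SMILES: 12 C.
Implicit hydrogens by atom environment:
  5 × C: 2 H each → 10
  5 × C (aromatic): 1 H each → 5
  1 × C: 1 H
  1 × C (aromatic): no H
  Total hydrogens = 16.
Molecular formula: C12H16

C12H16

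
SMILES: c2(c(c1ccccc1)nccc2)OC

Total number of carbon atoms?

12

The symbol for carbon appears 12 times in the SMILES. Lowercase c denotes aromatic carbon and counts toward C.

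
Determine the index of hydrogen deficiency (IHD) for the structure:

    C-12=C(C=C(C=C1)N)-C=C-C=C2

Molecular formula from the SMILES: C10H9N.
DoU = (2C + 2 + N − H − X)/2 = (2·10 + 2 + 1 − 9 − 0)/2 = 14/2 = 7.
(Structurally: 2 ring(s) + 5 π bond(s) = 7.)

7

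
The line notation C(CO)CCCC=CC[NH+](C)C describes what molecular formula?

Heavy atoms from the SMILES: 10 C, 1 N, 1 O.
Implicit hydrogens by atom environment:
  6 × C: 2 H each → 12
  2 × C: 3 H each → 6
  2 × C: 1 H each → 2
  1 × N (charge +1): 1 H
  1 × O: 1 H
  Total hydrogens = 22.
Net charge +1.
Molecular formula: C10H22NO+

C10H22NO+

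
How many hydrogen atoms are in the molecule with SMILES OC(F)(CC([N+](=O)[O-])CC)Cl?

Hydrogens are implicit in SMILES; fill each atom to its normal valence:
  2 × C: 2 H each → 4
  1 × C: 3 H
  1 × C: 1 H
  1 × C: no H
  1 × Cl: no H
  1 × F: no H
  1 × N (charge +1): no H
  1 × O: 1 H
  1 × O: no H
  1 × O (charge -1): no H
  Total hydrogens = 9.

9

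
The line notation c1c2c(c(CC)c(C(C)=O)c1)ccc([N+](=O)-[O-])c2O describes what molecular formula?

C14H13NO4

Heavy atoms from the SMILES: 14 C, 1 N, 4 O.
Implicit hydrogens by atom environment:
  6 × C (aromatic): no H
  4 × C (aromatic): 1 H each → 4
  2 × C: 3 H each → 6
  2 × O: no H
  1 × C: 2 H
  1 × C: no H
  1 × N (charge +1): no H
  1 × O: 1 H
  1 × O (charge -1): no H
  Total hydrogens = 13.
Molecular formula: C14H13NO4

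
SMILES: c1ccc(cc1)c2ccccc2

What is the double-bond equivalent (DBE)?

Molecular formula from the SMILES: C12H10.
DoU = (2C + 2 + N − H − X)/2 = (2·12 + 2 + 0 − 10 − 0)/2 = 16/2 = 8.
(Structurally: 2 ring(s) + 6 π bond(s) = 8.)

8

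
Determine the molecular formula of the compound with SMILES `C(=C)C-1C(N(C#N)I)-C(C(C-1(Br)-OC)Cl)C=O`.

C10H11BrClIN2O2

Heavy atoms from the SMILES: 1 Br, 10 C, 1 Cl, 1 I, 2 N, 2 O.
Implicit hydrogens by atom environment:
  6 × C: 1 H each → 6
  2 × C: no H
  2 × N: no H
  2 × O: no H
  1 × Br: no H
  1 × C: 3 H
  1 × C: 2 H
  1 × Cl: no H
  1 × I: no H
  Total hydrogens = 11.
Molecular formula: C10H11BrClIN2O2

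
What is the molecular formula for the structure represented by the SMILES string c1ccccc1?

Heavy atoms from the SMILES: 6 C.
Implicit hydrogens by atom environment:
  6 × C (aromatic): 1 H each → 6
  Total hydrogens = 6.
Molecular formula: C6H6

C6H6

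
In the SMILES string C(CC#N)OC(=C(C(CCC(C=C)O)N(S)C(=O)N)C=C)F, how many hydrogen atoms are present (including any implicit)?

20

Hydrogens are implicit in SMILES; fill each atom to its normal valence:
  6 × C: 2 H each → 12
  4 × C: 1 H each → 4
  4 × C: no H
  2 × N: no H
  2 × O: no H
  1 × F: no H
  1 × N: 2 H
  1 × O: 1 H
  1 × S: 1 H
  Total hydrogens = 20.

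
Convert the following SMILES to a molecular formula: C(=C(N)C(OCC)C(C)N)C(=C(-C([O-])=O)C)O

Heavy atoms from the SMILES: 11 C, 2 N, 4 O.
Implicit hydrogens by atom environment:
  4 × C: no H
  3 × C: 3 H each → 9
  3 × C: 1 H each → 3
  2 × N: 2 H each → 4
  2 × O: no H
  1 × C: 2 H
  1 × O: 1 H
  1 × O (charge -1): no H
  Total hydrogens = 19.
Net charge -1.
Molecular formula: C11H19N2O4-

C11H19N2O4-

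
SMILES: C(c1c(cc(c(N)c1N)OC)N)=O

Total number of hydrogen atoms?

Hydrogens are implicit in SMILES; fill each atom to its normal valence:
  5 × C (aromatic): no H
  3 × N: 2 H each → 6
  2 × O: no H
  1 × C: 3 H
  1 × C (aromatic): 1 H
  1 × C: 1 H
  Total hydrogens = 11.

11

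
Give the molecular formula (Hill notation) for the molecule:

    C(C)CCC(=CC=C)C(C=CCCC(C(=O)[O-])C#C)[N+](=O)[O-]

C17H22NO4-

Heavy atoms from the SMILES: 17 C, 1 N, 4 O.
Implicit hydrogens by atom environment:
  7 × C: 1 H each → 7
  6 × C: 2 H each → 12
  3 × C: no H
  2 × O: no H
  2 × O (charge -1): no H
  1 × C: 3 H
  1 × N (charge +1): no H
  Total hydrogens = 22.
Net charge -1.
Molecular formula: C17H22NO4-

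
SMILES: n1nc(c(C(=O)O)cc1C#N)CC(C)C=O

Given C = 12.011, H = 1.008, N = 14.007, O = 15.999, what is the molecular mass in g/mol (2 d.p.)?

219.20

Molecular formula: C10H9N3O3.
M = 10×12.011 + 9×1.008 + 3×14.007 + 3×15.999 = 219.20 g/mol.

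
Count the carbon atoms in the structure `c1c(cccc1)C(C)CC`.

10

The symbol for carbon appears 10 times in the SMILES. Lowercase c denotes aromatic carbon and counts toward C.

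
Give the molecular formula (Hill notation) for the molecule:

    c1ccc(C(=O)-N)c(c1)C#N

Heavy atoms from the SMILES: 8 C, 2 N, 1 O.
Implicit hydrogens by atom environment:
  4 × C (aromatic): 1 H each → 4
  2 × C (aromatic): no H
  2 × C: no H
  1 × N: 2 H
  1 × N: no H
  1 × O: no H
  Total hydrogens = 6.
Molecular formula: C8H6N2O

C8H6N2O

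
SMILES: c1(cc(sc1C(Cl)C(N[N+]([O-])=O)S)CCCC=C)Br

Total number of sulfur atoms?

2

The symbol for sulfur appears 2 times in the SMILES.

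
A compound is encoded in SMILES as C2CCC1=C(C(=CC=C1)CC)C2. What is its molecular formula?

Heavy atoms from the SMILES: 12 C.
Implicit hydrogens by atom environment:
  5 × C: 2 H each → 10
  3 × C (aromatic): 1 H each → 3
  3 × C (aromatic): no H
  1 × C: 3 H
  Total hydrogens = 16.
Molecular formula: C12H16

C12H16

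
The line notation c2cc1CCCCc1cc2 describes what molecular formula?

Heavy atoms from the SMILES: 10 C.
Implicit hydrogens by atom environment:
  4 × C: 2 H each → 8
  4 × C (aromatic): 1 H each → 4
  2 × C (aromatic): no H
  Total hydrogens = 12.
Molecular formula: C10H12

C10H12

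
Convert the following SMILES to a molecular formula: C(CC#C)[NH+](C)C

C6H12N+

Heavy atoms from the SMILES: 6 C, 1 N.
Implicit hydrogens by atom environment:
  2 × C: 3 H each → 6
  2 × C: 2 H each → 4
  1 × C: 1 H
  1 × C: no H
  1 × N (charge +1): 1 H
  Total hydrogens = 12.
Net charge +1.
Molecular formula: C6H12N+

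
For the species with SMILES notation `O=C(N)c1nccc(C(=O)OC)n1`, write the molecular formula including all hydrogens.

Heavy atoms from the SMILES: 7 C, 3 N, 3 O.
Implicit hydrogens by atom environment:
  3 × O: no H
  2 × C (aromatic): 1 H each → 2
  2 × C (aromatic): no H
  2 × C: no H
  2 × N (aromatic): no H
  1 × C: 3 H
  1 × N: 2 H
  Total hydrogens = 7.
Molecular formula: C7H7N3O3

C7H7N3O3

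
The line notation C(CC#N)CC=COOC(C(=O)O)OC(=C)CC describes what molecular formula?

Heavy atoms from the SMILES: 12 C, 1 N, 5 O.
Implicit hydrogens by atom environment:
  5 × C: 2 H each → 10
  4 × O: no H
  3 × C: 1 H each → 3
  3 × C: no H
  1 × C: 3 H
  1 × N: no H
  1 × O: 1 H
  Total hydrogens = 17.
Molecular formula: C12H17NO5

C12H17NO5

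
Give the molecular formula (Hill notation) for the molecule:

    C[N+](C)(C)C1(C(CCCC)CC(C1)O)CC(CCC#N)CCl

C18H34ClN2O+

Heavy atoms from the SMILES: 18 C, 1 Cl, 2 N, 1 O.
Implicit hydrogens by atom environment:
  9 × C: 2 H each → 18
  4 × C: 3 H each → 12
  3 × C: 1 H each → 3
  2 × C: no H
  1 × Cl: no H
  1 × N: no H
  1 × N (charge +1): no H
  1 × O: 1 H
  Total hydrogens = 34.
Net charge +1.
Molecular formula: C18H34ClN2O+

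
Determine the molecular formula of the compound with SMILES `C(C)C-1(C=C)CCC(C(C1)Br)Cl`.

C10H16BrCl

Heavy atoms from the SMILES: 1 Br, 10 C, 1 Cl.
Implicit hydrogens by atom environment:
  5 × C: 2 H each → 10
  3 × C: 1 H each → 3
  1 × Br: no H
  1 × C: 3 H
  1 × C: no H
  1 × Cl: no H
  Total hydrogens = 16.
Molecular formula: C10H16BrCl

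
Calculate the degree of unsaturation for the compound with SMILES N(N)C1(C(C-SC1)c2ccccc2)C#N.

Molecular formula from the SMILES: C11H13N3S.
DoU = (2C + 2 + N − H − X)/2 = (2·11 + 2 + 3 − 13 − 0)/2 = 14/2 = 7.
(Structurally: 2 ring(s) + 5 π bond(s) = 7.)

7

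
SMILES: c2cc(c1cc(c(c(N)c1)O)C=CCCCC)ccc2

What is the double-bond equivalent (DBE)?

9

Molecular formula from the SMILES: C18H21NO.
DoU = (2C + 2 + N − H − X)/2 = (2·18 + 2 + 1 − 21 − 0)/2 = 18/2 = 9.
(Structurally: 2 ring(s) + 7 π bond(s) = 9.)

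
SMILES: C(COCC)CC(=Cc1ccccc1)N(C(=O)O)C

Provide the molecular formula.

Heavy atoms from the SMILES: 15 C, 1 N, 3 O.
Implicit hydrogens by atom environment:
  5 × C (aromatic): 1 H each → 5
  4 × C: 2 H each → 8
  2 × C: 3 H each → 6
  2 × C: no H
  2 × O: no H
  1 × C: 1 H
  1 × C (aromatic): no H
  1 × N: no H
  1 × O: 1 H
  Total hydrogens = 21.
Molecular formula: C15H21NO3

C15H21NO3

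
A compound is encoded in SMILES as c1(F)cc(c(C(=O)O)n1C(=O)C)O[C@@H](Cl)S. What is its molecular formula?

Heavy atoms from the SMILES: 8 C, 1 Cl, 1 F, 1 N, 4 O, 1 S.
Implicit hydrogens by atom environment:
  3 × C (aromatic): no H
  3 × O: no H
  2 × C: no H
  1 × C: 3 H
  1 × C (aromatic): 1 H
  1 × C: 1 H
  1 × Cl: no H
  1 × F: no H
  1 × N (aromatic): no H
  1 × O: 1 H
  1 × S: 1 H
  Total hydrogens = 7.
Molecular formula: C8H7ClFNO4S

C8H7ClFNO4S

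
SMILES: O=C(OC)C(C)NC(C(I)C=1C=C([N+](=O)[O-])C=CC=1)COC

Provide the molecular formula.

C14H19IN2O5

Heavy atoms from the SMILES: 14 C, 1 I, 2 N, 5 O.
Implicit hydrogens by atom environment:
  4 × C (aromatic): 1 H each → 4
  4 × O: no H
  3 × C: 3 H each → 9
  3 × C: 1 H each → 3
  2 × C (aromatic): no H
  1 × C: 2 H
  1 × C: no H
  1 × I: no H
  1 × N: 1 H
  1 × N (charge +1): no H
  1 × O (charge -1): no H
  Total hydrogens = 19.
Molecular formula: C14H19IN2O5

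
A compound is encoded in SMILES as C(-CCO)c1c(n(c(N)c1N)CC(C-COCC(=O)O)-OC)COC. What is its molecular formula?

Heavy atoms from the SMILES: 16 C, 3 N, 6 O.
Implicit hydrogens by atom environment:
  8 × C: 2 H each → 16
  4 × C (aromatic): no H
  4 × O: no H
  2 × C: 3 H each → 6
  2 × N: 2 H each → 4
  2 × O: 1 H each → 2
  1 × C: 1 H
  1 × C: no H
  1 × N (aromatic): no H
  Total hydrogens = 29.
Molecular formula: C16H29N3O6

C16H29N3O6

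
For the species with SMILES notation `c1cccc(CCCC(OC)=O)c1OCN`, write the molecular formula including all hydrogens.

C12H17NO3

Heavy atoms from the SMILES: 12 C, 1 N, 3 O.
Implicit hydrogens by atom environment:
  4 × C: 2 H each → 8
  4 × C (aromatic): 1 H each → 4
  3 × O: no H
  2 × C (aromatic): no H
  1 × C: 3 H
  1 × C: no H
  1 × N: 2 H
  Total hydrogens = 17.
Molecular formula: C12H17NO3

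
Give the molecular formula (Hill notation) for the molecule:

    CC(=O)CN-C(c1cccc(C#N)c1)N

C11H13N3O

Heavy atoms from the SMILES: 11 C, 3 N, 1 O.
Implicit hydrogens by atom environment:
  4 × C (aromatic): 1 H each → 4
  2 × C (aromatic): no H
  2 × C: no H
  1 × C: 3 H
  1 × C: 2 H
  1 × C: 1 H
  1 × N: 2 H
  1 × N: 1 H
  1 × N: no H
  1 × O: no H
  Total hydrogens = 13.
Molecular formula: C11H13N3O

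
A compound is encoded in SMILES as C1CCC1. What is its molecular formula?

C4H8

Heavy atoms from the SMILES: 4 C.
Implicit hydrogens by atom environment:
  4 × C: 2 H each → 8
  Total hydrogens = 8.
Molecular formula: C4H8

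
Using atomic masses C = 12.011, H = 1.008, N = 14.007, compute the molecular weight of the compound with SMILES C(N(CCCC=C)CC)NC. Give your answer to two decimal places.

Molecular formula: C9H20N2.
M = 9×12.011 + 20×1.008 + 2×14.007 = 156.27 g/mol.

156.27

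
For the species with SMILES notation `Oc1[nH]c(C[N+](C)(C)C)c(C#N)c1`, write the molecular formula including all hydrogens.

C9H14N3O+

Heavy atoms from the SMILES: 9 C, 3 N, 1 O.
Implicit hydrogens by atom environment:
  3 × C: 3 H each → 9
  3 × C (aromatic): no H
  1 × C: 2 H
  1 × C (aromatic): 1 H
  1 × C: no H
  1 × N (aromatic): 1 H
  1 × N (charge +1): no H
  1 × N: no H
  1 × O: 1 H
  Total hydrogens = 14.
Net charge +1.
Molecular formula: C9H14N3O+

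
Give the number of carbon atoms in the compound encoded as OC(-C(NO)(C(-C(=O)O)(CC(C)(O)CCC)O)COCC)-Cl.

The symbol for carbon appears 13 times in the SMILES. (Cl is a single chlorine, not C + l.)

13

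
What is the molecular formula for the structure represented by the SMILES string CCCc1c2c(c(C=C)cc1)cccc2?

Heavy atoms from the SMILES: 15 C.
Implicit hydrogens by atom environment:
  6 × C (aromatic): 1 H each → 6
  4 × C (aromatic): no H
  3 × C: 2 H each → 6
  1 × C: 3 H
  1 × C: 1 H
  Total hydrogens = 16.
Molecular formula: C15H16

C15H16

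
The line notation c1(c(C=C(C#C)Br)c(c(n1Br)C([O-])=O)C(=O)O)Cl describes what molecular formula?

Heavy atoms from the SMILES: 2 Br, 10 C, 1 Cl, 1 N, 4 O.
Implicit hydrogens by atom environment:
  4 × C (aromatic): no H
  4 × C: no H
  2 × Br: no H
  2 × C: 1 H each → 2
  2 × O: no H
  1 × Cl: no H
  1 × N (aromatic): no H
  1 × O: 1 H
  1 × O (charge -1): no H
  Total hydrogens = 3.
Net charge -1.
Molecular formula: C10H3Br2ClNO4-

C10H3Br2ClNO4-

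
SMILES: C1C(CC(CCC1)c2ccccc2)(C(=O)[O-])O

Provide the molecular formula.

Heavy atoms from the SMILES: 14 C, 3 O.
Implicit hydrogens by atom environment:
  5 × C: 2 H each → 10
  5 × C (aromatic): 1 H each → 5
  2 × C: no H
  1 × C: 1 H
  1 × C (aromatic): no H
  1 × O: 1 H
  1 × O: no H
  1 × O (charge -1): no H
  Total hydrogens = 17.
Net charge -1.
Molecular formula: C14H17O3-

C14H17O3-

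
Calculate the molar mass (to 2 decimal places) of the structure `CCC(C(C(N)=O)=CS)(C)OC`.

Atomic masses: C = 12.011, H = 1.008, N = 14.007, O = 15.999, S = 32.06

189.27

Molecular formula: C8H15NO2S.
M = 8×12.011 + 15×1.008 + 1×14.007 + 2×15.999 + 1×32.06 = 189.27 g/mol.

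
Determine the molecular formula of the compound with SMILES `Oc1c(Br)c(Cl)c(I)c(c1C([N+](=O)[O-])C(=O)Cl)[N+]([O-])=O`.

Heavy atoms from the SMILES: 1 Br, 8 C, 2 Cl, 1 I, 2 N, 6 O.
Implicit hydrogens by atom environment:
  6 × C (aromatic): no H
  3 × O: no H
  2 × Cl: no H
  2 × N (charge +1): no H
  2 × O (charge -1): no H
  1 × Br: no H
  1 × C: 1 H
  1 × C: no H
  1 × I: no H
  1 × O: 1 H
  Total hydrogens = 2.
Molecular formula: C8H2BrCl2IN2O6

C8H2BrCl2IN2O6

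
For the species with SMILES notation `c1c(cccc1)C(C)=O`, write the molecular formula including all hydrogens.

C8H8O

Heavy atoms from the SMILES: 8 C, 1 O.
Implicit hydrogens by atom environment:
  5 × C (aromatic): 1 H each → 5
  1 × C: 3 H
  1 × C (aromatic): no H
  1 × C: no H
  1 × O: no H
  Total hydrogens = 8.
Molecular formula: C8H8O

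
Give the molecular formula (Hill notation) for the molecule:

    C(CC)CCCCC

Heavy atoms from the SMILES: 8 C.
Implicit hydrogens by atom environment:
  6 × C: 2 H each → 12
  2 × C: 3 H each → 6
  Total hydrogens = 18.
Molecular formula: C8H18

C8H18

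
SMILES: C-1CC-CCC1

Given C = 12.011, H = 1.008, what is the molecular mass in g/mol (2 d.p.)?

Molecular formula: C6H12.
M = 6×12.011 + 12×1.008 = 84.16 g/mol.

84.16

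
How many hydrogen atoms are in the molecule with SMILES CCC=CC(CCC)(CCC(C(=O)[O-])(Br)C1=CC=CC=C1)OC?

26

Hydrogens are implicit in SMILES; fill each atom to its normal valence:
  5 × C: 2 H each → 10
  5 × C (aromatic): 1 H each → 5
  3 × C: 3 H each → 9
  3 × C: no H
  2 × C: 1 H each → 2
  2 × O: no H
  1 × Br: no H
  1 × C (aromatic): no H
  1 × O (charge -1): no H
  Total hydrogens = 26.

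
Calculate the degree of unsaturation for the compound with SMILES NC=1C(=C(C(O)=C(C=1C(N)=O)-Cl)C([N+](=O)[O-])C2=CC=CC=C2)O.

Molecular formula from the SMILES: C14H12ClN3O5.
DoU = (2C + 2 + N − H − X)/2 = (2·14 + 2 + 3 − 12 − 1)/2 = 20/2 = 10.
(Structurally: 2 ring(s) + 8 π bond(s) = 10.)

10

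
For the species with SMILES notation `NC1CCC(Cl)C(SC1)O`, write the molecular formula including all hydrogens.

C6H12ClNOS

Heavy atoms from the SMILES: 6 C, 1 Cl, 1 N, 1 O, 1 S.
Implicit hydrogens by atom environment:
  3 × C: 2 H each → 6
  3 × C: 1 H each → 3
  1 × Cl: no H
  1 × N: 2 H
  1 × O: 1 H
  1 × S: no H
  Total hydrogens = 12.
Molecular formula: C6H12ClNOS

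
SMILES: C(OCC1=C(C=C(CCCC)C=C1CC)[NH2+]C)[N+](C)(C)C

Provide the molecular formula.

Heavy atoms from the SMILES: 18 C, 2 N, 1 O.
Implicit hydrogens by atom environment:
  6 × C: 3 H each → 18
  6 × C: 2 H each → 12
  4 × C (aromatic): no H
  2 × C (aromatic): 1 H each → 2
  1 × N (charge +1): 2 H
  1 × N (charge +1): no H
  1 × O: no H
  Total hydrogens = 34.
Net charge +2.
Molecular formula: [C18H34N2O]2+

[C18H34N2O]2+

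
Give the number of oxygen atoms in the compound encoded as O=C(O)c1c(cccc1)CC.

2

The symbol for oxygen appears 2 times in the SMILES.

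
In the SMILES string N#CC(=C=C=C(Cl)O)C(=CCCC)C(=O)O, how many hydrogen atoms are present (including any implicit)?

10

Hydrogens are implicit in SMILES; fill each atom to its normal valence:
  7 × C: no H
  2 × C: 2 H each → 4
  2 × O: 1 H each → 2
  1 × C: 3 H
  1 × C: 1 H
  1 × Cl: no H
  1 × N: no H
  1 × O: no H
  Total hydrogens = 10.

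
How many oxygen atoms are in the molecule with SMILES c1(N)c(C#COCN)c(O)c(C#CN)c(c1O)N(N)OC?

4

The symbol for oxygen appears 4 times in the SMILES.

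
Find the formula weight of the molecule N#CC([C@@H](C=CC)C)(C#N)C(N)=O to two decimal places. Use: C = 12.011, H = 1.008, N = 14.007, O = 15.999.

Molecular formula: C9H11N3O.
M = 9×12.011 + 11×1.008 + 3×14.007 + 1×15.999 = 177.21 g/mol.

177.21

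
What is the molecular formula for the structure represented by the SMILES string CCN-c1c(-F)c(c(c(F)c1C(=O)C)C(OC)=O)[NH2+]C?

C13H17F2N2O3+

Heavy atoms from the SMILES: 13 C, 2 F, 2 N, 3 O.
Implicit hydrogens by atom environment:
  6 × C (aromatic): no H
  4 × C: 3 H each → 12
  3 × O: no H
  2 × C: no H
  2 × F: no H
  1 × C: 2 H
  1 × N (charge +1): 2 H
  1 × N: 1 H
  Total hydrogens = 17.
Net charge +1.
Molecular formula: C13H17F2N2O3+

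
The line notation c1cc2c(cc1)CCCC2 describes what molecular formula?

C10H12

Heavy atoms from the SMILES: 10 C.
Implicit hydrogens by atom environment:
  4 × C: 2 H each → 8
  4 × C (aromatic): 1 H each → 4
  2 × C (aromatic): no H
  Total hydrogens = 12.
Molecular formula: C10H12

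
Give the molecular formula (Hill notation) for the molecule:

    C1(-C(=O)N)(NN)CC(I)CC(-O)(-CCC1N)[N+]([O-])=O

C9H18IN5O4

Heavy atoms from the SMILES: 9 C, 1 I, 5 N, 4 O.
Implicit hydrogens by atom environment:
  4 × C: 2 H each → 8
  3 × C: no H
  3 × N: 2 H each → 6
  2 × C: 1 H each → 2
  2 × O: no H
  1 × I: no H
  1 × N: 1 H
  1 × N (charge +1): no H
  1 × O: 1 H
  1 × O (charge -1): no H
  Total hydrogens = 18.
Molecular formula: C9H18IN5O4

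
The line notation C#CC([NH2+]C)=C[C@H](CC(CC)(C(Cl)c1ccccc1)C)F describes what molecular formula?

C18H24ClFN+

Heavy atoms from the SMILES: 18 C, 1 Cl, 1 F, 1 N.
Implicit hydrogens by atom environment:
  5 × C (aromatic): 1 H each → 5
  4 × C: 1 H each → 4
  3 × C: 3 H each → 9
  3 × C: no H
  2 × C: 2 H each → 4
  1 × C (aromatic): no H
  1 × Cl: no H
  1 × F: no H
  1 × N (charge +1): 2 H
  Total hydrogens = 24.
Net charge +1.
Molecular formula: C18H24ClFN+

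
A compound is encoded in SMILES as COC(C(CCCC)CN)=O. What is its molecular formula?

C8H17NO2

Heavy atoms from the SMILES: 8 C, 1 N, 2 O.
Implicit hydrogens by atom environment:
  4 × C: 2 H each → 8
  2 × C: 3 H each → 6
  2 × O: no H
  1 × C: 1 H
  1 × C: no H
  1 × N: 2 H
  Total hydrogens = 17.
Molecular formula: C8H17NO2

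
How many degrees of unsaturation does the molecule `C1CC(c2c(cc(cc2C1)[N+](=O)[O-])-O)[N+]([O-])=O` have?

7

Molecular formula from the SMILES: C10H10N2O5.
DoU = (2C + 2 + N − H − X)/2 = (2·10 + 2 + 2 − 10 − 0)/2 = 14/2 = 7.
(Structurally: 2 ring(s) + 5 π bond(s) = 7.)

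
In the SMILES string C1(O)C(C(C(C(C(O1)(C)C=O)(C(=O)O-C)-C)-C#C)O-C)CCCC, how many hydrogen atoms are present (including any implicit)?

Hydrogens are implicit in SMILES; fill each atom to its normal valence:
  6 × C: 1 H each → 6
  5 × C: 3 H each → 15
  5 × O: no H
  4 × C: no H
  3 × C: 2 H each → 6
  1 × O: 1 H
  Total hydrogens = 28.

28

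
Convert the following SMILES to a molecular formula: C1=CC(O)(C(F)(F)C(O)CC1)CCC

Heavy atoms from the SMILES: 10 C, 2 F, 2 O.
Implicit hydrogens by atom environment:
  4 × C: 2 H each → 8
  3 × C: 1 H each → 3
  2 × C: no H
  2 × F: no H
  2 × O: 1 H each → 2
  1 × C: 3 H
  Total hydrogens = 16.
Molecular formula: C10H16F2O2

C10H16F2O2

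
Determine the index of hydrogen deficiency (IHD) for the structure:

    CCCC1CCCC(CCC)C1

Molecular formula from the SMILES: C12H24.
DoU = (2C + 2 + N − H − X)/2 = (2·12 + 2 + 0 − 24 − 0)/2 = 2/2 = 1.
(Structurally: 1 ring(s) + 0 π bond(s) = 1.)

1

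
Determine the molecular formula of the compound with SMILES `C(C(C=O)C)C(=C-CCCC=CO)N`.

C11H19NO2

Heavy atoms from the SMILES: 11 C, 1 N, 2 O.
Implicit hydrogens by atom environment:
  5 × C: 1 H each → 5
  4 × C: 2 H each → 8
  1 × C: 3 H
  1 × C: no H
  1 × N: 2 H
  1 × O: 1 H
  1 × O: no H
  Total hydrogens = 19.
Molecular formula: C11H19NO2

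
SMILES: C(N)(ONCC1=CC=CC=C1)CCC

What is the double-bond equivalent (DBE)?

4

Molecular formula from the SMILES: C11H18N2O.
DoU = (2C + 2 + N − H − X)/2 = (2·11 + 2 + 2 − 18 − 0)/2 = 8/2 = 4.
(Structurally: 1 ring(s) + 3 π bond(s) = 4.)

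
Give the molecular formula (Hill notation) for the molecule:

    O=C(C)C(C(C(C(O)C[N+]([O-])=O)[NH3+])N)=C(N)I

C8H16IN4O4+

Heavy atoms from the SMILES: 8 C, 1 I, 4 N, 4 O.
Implicit hydrogens by atom environment:
  3 × C: 1 H each → 3
  3 × C: no H
  2 × N: 2 H each → 4
  2 × O: no H
  1 × C: 3 H
  1 × C: 2 H
  1 × I: no H
  1 × N (charge +1): 3 H
  1 × N (charge +1): no H
  1 × O: 1 H
  1 × O (charge -1): no H
  Total hydrogens = 16.
Net charge +1.
Molecular formula: C8H16IN4O4+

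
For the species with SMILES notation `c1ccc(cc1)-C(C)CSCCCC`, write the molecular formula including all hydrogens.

C13H20S

Heavy atoms from the SMILES: 13 C, 1 S.
Implicit hydrogens by atom environment:
  5 × C (aromatic): 1 H each → 5
  4 × C: 2 H each → 8
  2 × C: 3 H each → 6
  1 × C: 1 H
  1 × C (aromatic): no H
  1 × S: no H
  Total hydrogens = 20.
Molecular formula: C13H20S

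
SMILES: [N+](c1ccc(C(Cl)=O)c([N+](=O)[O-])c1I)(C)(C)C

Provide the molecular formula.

C10H11ClIN2O3+

Heavy atoms from the SMILES: 10 C, 1 Cl, 1 I, 2 N, 3 O.
Implicit hydrogens by atom environment:
  4 × C (aromatic): no H
  3 × C: 3 H each → 9
  2 × C (aromatic): 1 H each → 2
  2 × N (charge +1): no H
  2 × O: no H
  1 × C: no H
  1 × Cl: no H
  1 × I: no H
  1 × O (charge -1): no H
  Total hydrogens = 11.
Net charge +1.
Molecular formula: C10H11ClIN2O3+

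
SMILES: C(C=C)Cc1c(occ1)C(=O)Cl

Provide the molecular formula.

C9H9ClO2

Heavy atoms from the SMILES: 9 C, 1 Cl, 2 O.
Implicit hydrogens by atom environment:
  3 × C: 2 H each → 6
  2 × C (aromatic): 1 H each → 2
  2 × C (aromatic): no H
  1 × C: 1 H
  1 × C: no H
  1 × Cl: no H
  1 × O (aromatic): no H
  1 × O: no H
  Total hydrogens = 9.
Molecular formula: C9H9ClO2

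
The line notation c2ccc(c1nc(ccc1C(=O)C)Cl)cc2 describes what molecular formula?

C13H10ClNO

Heavy atoms from the SMILES: 13 C, 1 Cl, 1 N, 1 O.
Implicit hydrogens by atom environment:
  7 × C (aromatic): 1 H each → 7
  4 × C (aromatic): no H
  1 × C: 3 H
  1 × C: no H
  1 × Cl: no H
  1 × N (aromatic): no H
  1 × O: no H
  Total hydrogens = 10.
Molecular formula: C13H10ClNO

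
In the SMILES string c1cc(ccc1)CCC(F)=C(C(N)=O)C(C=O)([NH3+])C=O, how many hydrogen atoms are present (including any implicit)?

Hydrogens are implicit in SMILES; fill each atom to its normal valence:
  5 × C (aromatic): 1 H each → 5
  4 × C: no H
  3 × O: no H
  2 × C: 2 H each → 4
  2 × C: 1 H each → 2
  1 × C (aromatic): no H
  1 × F: no H
  1 × N (charge +1): 3 H
  1 × N: 2 H
  Total hydrogens = 16.

16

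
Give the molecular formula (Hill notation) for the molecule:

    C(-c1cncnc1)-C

C6H8N2

Heavy atoms from the SMILES: 6 C, 2 N.
Implicit hydrogens by atom environment:
  3 × C (aromatic): 1 H each → 3
  2 × N (aromatic): no H
  1 × C: 3 H
  1 × C: 2 H
  1 × C (aromatic): no H
  Total hydrogens = 8.
Molecular formula: C6H8N2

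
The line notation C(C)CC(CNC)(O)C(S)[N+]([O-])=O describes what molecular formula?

C7H16N2O3S

Heavy atoms from the SMILES: 7 C, 2 N, 3 O, 1 S.
Implicit hydrogens by atom environment:
  3 × C: 2 H each → 6
  2 × C: 3 H each → 6
  1 × C: 1 H
  1 × C: no H
  1 × N: 1 H
  1 × N (charge +1): no H
  1 × O: 1 H
  1 × O: no H
  1 × O (charge -1): no H
  1 × S: 1 H
  Total hydrogens = 16.
Molecular formula: C7H16N2O3S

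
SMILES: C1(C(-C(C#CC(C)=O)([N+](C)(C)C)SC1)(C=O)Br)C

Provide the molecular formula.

C13H19BrNO2S+

Heavy atoms from the SMILES: 1 Br, 13 C, 1 N, 2 O, 1 S.
Implicit hydrogens by atom environment:
  5 × C: 3 H each → 15
  5 × C: no H
  2 × C: 1 H each → 2
  2 × O: no H
  1 × Br: no H
  1 × C: 2 H
  1 × N (charge +1): no H
  1 × S: no H
  Total hydrogens = 19.
Net charge +1.
Molecular formula: C13H19BrNO2S+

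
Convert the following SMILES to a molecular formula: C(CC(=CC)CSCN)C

Heavy atoms from the SMILES: 8 C, 1 N, 1 S.
Implicit hydrogens by atom environment:
  4 × C: 2 H each → 8
  2 × C: 3 H each → 6
  1 × C: 1 H
  1 × C: no H
  1 × N: 2 H
  1 × S: no H
  Total hydrogens = 17.
Molecular formula: C8H17NS

C8H17NS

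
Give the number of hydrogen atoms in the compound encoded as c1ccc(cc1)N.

7

Hydrogens are implicit in SMILES; fill each atom to its normal valence:
  5 × C (aromatic): 1 H each → 5
  1 × C (aromatic): no H
  1 × N: 2 H
  Total hydrogens = 7.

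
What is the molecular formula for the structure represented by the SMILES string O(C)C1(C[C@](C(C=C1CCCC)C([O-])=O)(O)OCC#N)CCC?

Heavy atoms from the SMILES: 17 C, 1 N, 5 O.
Implicit hydrogens by atom environment:
  7 × C: 2 H each → 14
  5 × C: no H
  3 × C: 3 H each → 9
  3 × O: no H
  2 × C: 1 H each → 2
  1 × N: no H
  1 × O: 1 H
  1 × O (charge -1): no H
  Total hydrogens = 26.
Net charge -1.
Molecular formula: C17H26NO5-

C17H26NO5-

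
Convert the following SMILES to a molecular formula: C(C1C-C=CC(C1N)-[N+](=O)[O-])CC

Heavy atoms from the SMILES: 9 C, 2 N, 2 O.
Implicit hydrogens by atom environment:
  5 × C: 1 H each → 5
  3 × C: 2 H each → 6
  1 × C: 3 H
  1 × N: 2 H
  1 × N (charge +1): no H
  1 × O: no H
  1 × O (charge -1): no H
  Total hydrogens = 16.
Molecular formula: C9H16N2O2

C9H16N2O2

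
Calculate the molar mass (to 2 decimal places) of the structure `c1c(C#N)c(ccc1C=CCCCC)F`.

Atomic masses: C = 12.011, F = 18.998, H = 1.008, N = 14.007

203.26

Molecular formula: C13H14FN.
M = 13×12.011 + 1×18.998 + 14×1.008 + 1×14.007 = 203.26 g/mol.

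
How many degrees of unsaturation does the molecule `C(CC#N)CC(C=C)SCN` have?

Molecular formula from the SMILES: C8H14N2S.
DoU = (2C + 2 + N − H − X)/2 = (2·8 + 2 + 2 − 14 − 0)/2 = 6/2 = 3.
(Structurally: 0 ring(s) + 3 π bond(s) = 3.)

3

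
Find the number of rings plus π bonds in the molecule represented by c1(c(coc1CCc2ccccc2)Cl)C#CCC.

9

Molecular formula from the SMILES: C16H15ClO.
DoU = (2C + 2 + N − H − X)/2 = (2·16 + 2 + 0 − 15 − 1)/2 = 18/2 = 9.
(Structurally: 2 ring(s) + 7 π bond(s) = 9.)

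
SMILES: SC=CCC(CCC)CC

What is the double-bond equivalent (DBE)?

1

Molecular formula from the SMILES: C9H18S.
DoU = (2C + 2 + N − H − X)/2 = (2·9 + 2 + 0 − 18 − 0)/2 = 2/2 = 1.
(Structurally: 0 ring(s) + 1 π bond(s) = 1.)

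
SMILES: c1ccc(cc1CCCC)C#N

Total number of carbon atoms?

The symbol for carbon appears 11 times in the SMILES. Lowercase c denotes aromatic carbon and counts toward C.

11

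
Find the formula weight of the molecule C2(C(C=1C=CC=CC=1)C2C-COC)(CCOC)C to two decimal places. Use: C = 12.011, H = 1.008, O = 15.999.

Molecular formula: C16H24O2.
M = 16×12.011 + 24×1.008 + 2×15.999 = 248.37 g/mol.

248.37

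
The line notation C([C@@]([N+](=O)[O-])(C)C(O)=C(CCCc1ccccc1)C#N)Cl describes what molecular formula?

Heavy atoms from the SMILES: 15 C, 1 Cl, 2 N, 3 O.
Implicit hydrogens by atom environment:
  5 × C (aromatic): 1 H each → 5
  4 × C: 2 H each → 8
  4 × C: no H
  1 × C: 3 H
  1 × C (aromatic): no H
  1 × Cl: no H
  1 × N: no H
  1 × N (charge +1): no H
  1 × O: 1 H
  1 × O: no H
  1 × O (charge -1): no H
  Total hydrogens = 17.
Molecular formula: C15H17ClN2O3

C15H17ClN2O3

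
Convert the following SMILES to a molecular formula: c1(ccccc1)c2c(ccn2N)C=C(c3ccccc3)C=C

Heavy atoms from the SMILES: 20 C, 2 N.
Implicit hydrogens by atom environment:
  12 × C (aromatic): 1 H each → 12
  4 × C (aromatic): no H
  2 × C: 1 H each → 2
  1 × C: 2 H
  1 × C: no H
  1 × N: 2 H
  1 × N (aromatic): no H
  Total hydrogens = 18.
Molecular formula: C20H18N2

C20H18N2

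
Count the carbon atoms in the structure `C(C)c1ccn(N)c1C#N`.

7

The symbol for carbon appears 7 times in the SMILES. Lowercase c denotes aromatic carbon and counts toward C.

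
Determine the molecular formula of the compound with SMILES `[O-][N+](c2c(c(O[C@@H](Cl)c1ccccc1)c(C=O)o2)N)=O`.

C12H9ClN2O5

Heavy atoms from the SMILES: 12 C, 1 Cl, 2 N, 5 O.
Implicit hydrogens by atom environment:
  5 × C (aromatic): 1 H each → 5
  5 × C (aromatic): no H
  3 × O: no H
  2 × C: 1 H each → 2
  1 × Cl: no H
  1 × N: 2 H
  1 × N (charge +1): no H
  1 × O (aromatic): no H
  1 × O (charge -1): no H
  Total hydrogens = 9.
Molecular formula: C12H9ClN2O5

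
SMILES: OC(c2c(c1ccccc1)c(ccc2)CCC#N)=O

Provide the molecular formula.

Heavy atoms from the SMILES: 16 C, 1 N, 2 O.
Implicit hydrogens by atom environment:
  8 × C (aromatic): 1 H each → 8
  4 × C (aromatic): no H
  2 × C: 2 H each → 4
  2 × C: no H
  1 × N: no H
  1 × O: 1 H
  1 × O: no H
  Total hydrogens = 13.
Molecular formula: C16H13NO2

C16H13NO2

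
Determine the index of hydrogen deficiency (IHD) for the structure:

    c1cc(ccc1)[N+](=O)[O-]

5

Molecular formula from the SMILES: C6H5NO2.
DoU = (2C + 2 + N − H − X)/2 = (2·6 + 2 + 1 − 5 − 0)/2 = 10/2 = 5.
(Structurally: 1 ring(s) + 4 π bond(s) = 5.)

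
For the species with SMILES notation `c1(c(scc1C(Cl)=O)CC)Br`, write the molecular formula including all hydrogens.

Heavy atoms from the SMILES: 1 Br, 7 C, 1 Cl, 1 O, 1 S.
Implicit hydrogens by atom environment:
  3 × C (aromatic): no H
  1 × Br: no H
  1 × C: 3 H
  1 × C: 2 H
  1 × C (aromatic): 1 H
  1 × C: no H
  1 × Cl: no H
  1 × O: no H
  1 × S (aromatic): no H
  Total hydrogens = 6.
Molecular formula: C7H6BrClOS

C7H6BrClOS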